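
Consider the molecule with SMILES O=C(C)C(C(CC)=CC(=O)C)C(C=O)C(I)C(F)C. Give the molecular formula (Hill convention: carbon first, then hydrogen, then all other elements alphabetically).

C14H20FIO3

Walk through each heavy atom and fill implicit hydrogens from standard valence (C 4, N 3, O 2, S 2, halogen 1):
  atom 1: O, bond orders sum to 2 (valence 2) → 0 H
  atom 2: C, bond orders sum to 4 (valence 4) → 0 H
  atom 3: C, bond orders sum to 1 (valence 4) → 3 H
  atom 4: C, bond orders sum to 3 (valence 4) → 1 H
  atom 5: C, bond orders sum to 4 (valence 4) → 0 H
  atom 6: C, bond orders sum to 2 (valence 4) → 2 H
  atom 7: C, bond orders sum to 1 (valence 4) → 3 H
  atom 8: C, bond orders sum to 3 (valence 4) → 1 H
  atom 9: C, bond orders sum to 4 (valence 4) → 0 H
  atom 10: O, bond orders sum to 2 (valence 2) → 0 H
  atom 11: C, bond orders sum to 1 (valence 4) → 3 H
  atom 12: C, bond orders sum to 3 (valence 4) → 1 H
  atom 13: C, bond orders sum to 3 (valence 4) → 1 H
  atom 14: O, bond orders sum to 2 (valence 2) → 0 H
  atom 15: C, bond orders sum to 3 (valence 4) → 1 H
  atom 16: I (halogen, monovalent) → 0 H
  atom 17: C, bond orders sum to 3 (valence 4) → 1 H
  atom 18: F (halogen, monovalent) → 0 H
  atom 19: C, bond orders sum to 1 (valence 4) → 3 H
Totals → C:14, H:20, F:1, I:1, O:3.
In Hill order: C14H20FIO3.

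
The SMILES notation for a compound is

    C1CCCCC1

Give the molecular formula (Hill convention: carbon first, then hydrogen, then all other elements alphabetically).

C6H12

Walk through each heavy atom and fill implicit hydrogens from standard valence (C 4, N 3, O 2, S 2, halogen 1):
  atom 1: C, bond orders sum to 2 (valence 4) → 2 H
  atom 2: C, bond orders sum to 2 (valence 4) → 2 H
  atom 3: C, bond orders sum to 2 (valence 4) → 2 H
  atom 4: C, bond orders sum to 2 (valence 4) → 2 H
  atom 5: C, bond orders sum to 2 (valence 4) → 2 H
  atom 6: C, bond orders sum to 2 (valence 4) → 2 H
Totals → C:6, H:12.
In Hill order: C6H12.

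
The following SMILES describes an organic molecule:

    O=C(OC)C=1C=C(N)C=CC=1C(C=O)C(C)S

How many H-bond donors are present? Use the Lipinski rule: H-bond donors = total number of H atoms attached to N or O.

2

Donors: find every N or O and count the H atoms it carries.
  atom 1 (O): bond orders sum to 2 → 0 H
  atom 3 (O): bond orders sum to 2 → 0 H
  atom 8 (N): bond orders sum to 1 → 2 H
  atom 14 (O): bond orders sum to 2 → 0 H
Lipinski HBD = 2.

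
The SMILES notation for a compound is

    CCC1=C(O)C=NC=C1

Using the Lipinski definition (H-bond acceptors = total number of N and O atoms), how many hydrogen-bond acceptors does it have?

N atoms: 1; O atoms: 1.
Lipinski HBA = 1 + 1 = 2.

2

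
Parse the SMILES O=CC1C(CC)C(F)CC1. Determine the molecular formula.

Walk through each heavy atom and fill implicit hydrogens from standard valence (C 4, N 3, O 2, S 2, halogen 1):
  atom 1: O, bond orders sum to 2 (valence 2) → 0 H
  atom 2: C, bond orders sum to 3 (valence 4) → 1 H
  atom 3: C, bond orders sum to 3 (valence 4) → 1 H
  atom 4: C, bond orders sum to 3 (valence 4) → 1 H
  atom 5: C, bond orders sum to 2 (valence 4) → 2 H
  atom 6: C, bond orders sum to 1 (valence 4) → 3 H
  atom 7: C, bond orders sum to 3 (valence 4) → 1 H
  atom 8: F (halogen, monovalent) → 0 H
  atom 9: C, bond orders sum to 2 (valence 4) → 2 H
  atom 10: C, bond orders sum to 2 (valence 4) → 2 H
Totals → C:8, H:13, F:1, O:1.
In Hill order: C8H13FO.

C8H13FO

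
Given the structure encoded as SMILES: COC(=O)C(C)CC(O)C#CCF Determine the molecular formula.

Walk through each heavy atom and fill implicit hydrogens from standard valence (C 4, N 3, O 2, S 2, halogen 1):
  atom 1: C, bond orders sum to 1 (valence 4) → 3 H
  atom 2: O, bond orders sum to 2 (valence 2) → 0 H
  atom 3: C, bond orders sum to 4 (valence 4) → 0 H
  atom 4: O, bond orders sum to 2 (valence 2) → 0 H
  atom 5: C, bond orders sum to 3 (valence 4) → 1 H
  atom 6: C, bond orders sum to 1 (valence 4) → 3 H
  atom 7: C, bond orders sum to 2 (valence 4) → 2 H
  atom 8: C, bond orders sum to 3 (valence 4) → 1 H
  atom 9: O, bond orders sum to 1 (valence 2) → 1 H
  atom 10: C, bond orders sum to 4 (valence 4) → 0 H
  atom 11: C, bond orders sum to 4 (valence 4) → 0 H
  atom 12: C, bond orders sum to 2 (valence 4) → 2 H
  atom 13: F (halogen, monovalent) → 0 H
Totals → C:9, H:13, F:1, O:3.

C9H13FO3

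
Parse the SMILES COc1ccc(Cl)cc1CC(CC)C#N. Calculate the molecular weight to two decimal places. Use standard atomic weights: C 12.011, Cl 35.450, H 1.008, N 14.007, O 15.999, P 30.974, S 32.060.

First, the molecular formula is C12H14ClNO (counting implicit H from valence).
  C: 12 × 12.011 = 144.132
  Cl: 1 × 35.450 = 35.450
  H: 14 × 1.008 = 14.112
  N: 1 × 14.007 = 14.007
  O: 1 × 15.999 = 15.999
Sum: 12×12.011 + 1×35.450 + 14×1.008 + 1×14.007 + 1×15.999 = 223.700 → 223.70 g/mol.

223.70 g/mol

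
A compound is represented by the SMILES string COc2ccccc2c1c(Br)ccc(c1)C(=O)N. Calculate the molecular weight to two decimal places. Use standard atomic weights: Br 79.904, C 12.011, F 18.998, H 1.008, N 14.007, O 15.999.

306.16 g/mol

First, the molecular formula is C14H12BrNO2 (counting implicit H from valence).
  Br: 1 × 79.904 = 79.904
  C: 14 × 12.011 = 168.154
  H: 12 × 1.008 = 12.096
  N: 1 × 14.007 = 14.007
  O: 2 × 15.999 = 31.998
Sum: 1×79.904 + 14×12.011 + 12×1.008 + 1×14.007 + 2×15.999 = 306.159 → 306.16 g/mol.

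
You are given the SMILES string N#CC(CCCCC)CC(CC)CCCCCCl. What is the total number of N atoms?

Scan the SMILES for N atoms (remember two-letter symbols like Cl and Br are single atoms).
Nitrogen count: 1.

1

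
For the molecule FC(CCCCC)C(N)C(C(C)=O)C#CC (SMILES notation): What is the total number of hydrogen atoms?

Walk through each heavy atom and fill implicit hydrogens from standard valence (C 4, N 3, O 2, S 2, halogen 1):
  atom 1: F (halogen, monovalent) → 0 H
  atom 2: C, bond orders sum to 3 (valence 4) → 1 H
  atom 3: C, bond orders sum to 2 (valence 4) → 2 H
  atom 4: C, bond orders sum to 2 (valence 4) → 2 H
  atom 5: C, bond orders sum to 2 (valence 4) → 2 H
  atom 6: C, bond orders sum to 2 (valence 4) → 2 H
  atom 7: C, bond orders sum to 1 (valence 4) → 3 H
  atom 8: C, bond orders sum to 3 (valence 4) → 1 H
  atom 9: N, bond orders sum to 1 (valence 3) → 2 H
  atom 10: C, bond orders sum to 3 (valence 4) → 1 H
  atom 11: C, bond orders sum to 4 (valence 4) → 0 H
  atom 12: C, bond orders sum to 1 (valence 4) → 3 H
  atom 13: O, bond orders sum to 2 (valence 2) → 0 H
  atom 14: C, bond orders sum to 4 (valence 4) → 0 H
  atom 15: C, bond orders sum to 4 (valence 4) → 0 H
  atom 16: C, bond orders sum to 1 (valence 4) → 3 H
Total hydrogens: 22.

22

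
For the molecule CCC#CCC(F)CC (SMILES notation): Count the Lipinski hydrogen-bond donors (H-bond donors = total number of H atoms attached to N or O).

Donors: find every N or O and count the H atoms it carries.
  (no N or O atoms present)
Lipinski HBD = 0.

0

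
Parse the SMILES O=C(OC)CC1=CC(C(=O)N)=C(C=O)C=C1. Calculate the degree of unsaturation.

7

Degree of unsaturation = (number of rings) + (number of π bonds).
Ring closures in the SMILES: 1.
π bonds: 6 double bonds (each 1 DoU) → 6 DoU from unsaturation.
Total DoU = 1 + 6 = 7.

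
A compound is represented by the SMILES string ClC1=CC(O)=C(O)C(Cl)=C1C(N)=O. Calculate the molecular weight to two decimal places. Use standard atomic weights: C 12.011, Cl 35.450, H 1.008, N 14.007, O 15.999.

First, the molecular formula is C7H5Cl2NO3 (counting implicit H from valence).
  C: 7 × 12.011 = 84.077
  Cl: 2 × 35.450 = 70.900
  H: 5 × 1.008 = 5.040
  N: 1 × 14.007 = 14.007
  O: 3 × 15.999 = 47.997
Sum: 7×12.011 + 2×35.450 + 5×1.008 + 1×14.007 + 3×15.999 = 222.021 → 222.02 g/mol.

222.02 g/mol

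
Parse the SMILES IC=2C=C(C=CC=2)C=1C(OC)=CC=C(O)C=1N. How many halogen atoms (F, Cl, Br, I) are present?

Halogen atoms appear at heavy-atom position 1 (1×I).
Other groups present: 1 ether, 1 hydroxyl, 1 primary amine.
Halogen count: 1.

1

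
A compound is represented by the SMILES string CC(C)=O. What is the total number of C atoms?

Count every carbon token in the SMILES (each C, including those in ring-closure positions and inside branches).
Carbon count: 3.

3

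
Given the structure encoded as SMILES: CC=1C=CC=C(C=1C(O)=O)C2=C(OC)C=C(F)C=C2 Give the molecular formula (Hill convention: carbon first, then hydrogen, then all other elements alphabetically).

C15H13FO3

Walk through each heavy atom and fill implicit hydrogens from standard valence (C 4, N 3, O 2, S 2, halogen 1):
  atom 1: C, bond orders sum to 1 (valence 4) → 3 H
  atom 2: C, bond orders sum to 4 (valence 4) → 0 H
  atom 3: C, bond orders sum to 3 (valence 4) → 1 H
  atom 4: C, bond orders sum to 3 (valence 4) → 1 H
  atom 5: C, bond orders sum to 3 (valence 4) → 1 H
  atom 6: C, bond orders sum to 4 (valence 4) → 0 H
  atom 7: C, bond orders sum to 4 (valence 4) → 0 H
  atom 8: C, bond orders sum to 4 (valence 4) → 0 H
  atom 9: O, bond orders sum to 1 (valence 2) → 1 H
  atom 10: O, bond orders sum to 2 (valence 2) → 0 H
  atom 11: C, bond orders sum to 4 (valence 4) → 0 H
  atom 12: C, bond orders sum to 4 (valence 4) → 0 H
  atom 13: O, bond orders sum to 2 (valence 2) → 0 H
  atom 14: C, bond orders sum to 1 (valence 4) → 3 H
  atom 15: C, bond orders sum to 3 (valence 4) → 1 H
  atom 16: C, bond orders sum to 4 (valence 4) → 0 H
  atom 17: F (halogen, monovalent) → 0 H
  atom 18: C, bond orders sum to 3 (valence 4) → 1 H
  atom 19: C, bond orders sum to 3 (valence 4) → 1 H
Totals → C:15, H:13, F:1, O:3.
In Hill order: C15H13FO3.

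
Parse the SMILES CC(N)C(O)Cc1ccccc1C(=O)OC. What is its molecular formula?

C12H17NO3

Walk through each heavy atom and fill implicit hydrogens from standard valence (C 4, N 3, O 2, S 2, halogen 1); for lowercase aromatic atoms, an aromatic c carries 1 H when it has two neighbours and 0 H with three, and aromatic n carries 0 H:
  atom 1: C, bond orders sum to 1 (valence 4) → 3 H
  atom 2: C, bond orders sum to 3 (valence 4) → 1 H
  atom 3: N, bond orders sum to 1 (valence 3) → 2 H
  atom 4: C, bond orders sum to 3 (valence 4) → 1 H
  atom 5: O, bond orders sum to 1 (valence 2) → 1 H
  atom 6: C, bond orders sum to 2 (valence 4) → 2 H
  atom 7: aromatic c, 3 neighbours → 0 H
  atom 8: aromatic c, 2 neighbours → 1 H
  atom 9: aromatic c, 2 neighbours → 1 H
  atom 10: aromatic c, 2 neighbours → 1 H
  atom 11: aromatic c, 2 neighbours → 1 H
  atom 12: aromatic c, 3 neighbours → 0 H
  atom 13: C, bond orders sum to 4 (valence 4) → 0 H
  atom 14: O, bond orders sum to 2 (valence 2) → 0 H
  atom 15: O, bond orders sum to 2 (valence 2) → 0 H
  atom 16: C, bond orders sum to 1 (valence 4) → 3 H
Totals → C:12, H:17, N:1, O:3.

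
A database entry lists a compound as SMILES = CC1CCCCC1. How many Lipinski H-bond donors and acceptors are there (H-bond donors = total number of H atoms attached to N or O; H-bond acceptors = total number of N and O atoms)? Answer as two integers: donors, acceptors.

Donors: find every N or O and count the H atoms it carries.
  (no N or O atoms present)
Lipinski HBD = 0.
Acceptors: N atoms = 0, O atoms = 0 → HBA = 0.

0, 0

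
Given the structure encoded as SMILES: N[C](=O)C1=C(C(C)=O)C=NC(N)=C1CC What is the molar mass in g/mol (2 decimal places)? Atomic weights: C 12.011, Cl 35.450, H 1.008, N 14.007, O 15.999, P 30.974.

207.23 g/mol

First, the molecular formula is C10H13N3O2 (counting implicit H from valence).
  C: 10 × 12.011 = 120.110
  H: 13 × 1.008 = 13.104
  N: 3 × 14.007 = 42.021
  O: 2 × 15.999 = 31.998
Sum: 10×12.011 + 13×1.008 + 3×14.007 + 2×15.999 = 207.233 → 207.23 g/mol.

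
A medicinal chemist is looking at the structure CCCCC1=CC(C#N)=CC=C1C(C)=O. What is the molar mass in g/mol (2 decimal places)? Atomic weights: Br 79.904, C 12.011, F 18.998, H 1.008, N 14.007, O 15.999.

First, the molecular formula is C13H15NO (counting implicit H from valence).
  C: 13 × 12.011 = 156.143
  H: 15 × 1.008 = 15.120
  N: 1 × 14.007 = 14.007
  O: 1 × 15.999 = 15.999
Sum: 13×12.011 + 15×1.008 + 1×14.007 + 1×15.999 = 201.269 → 201.27 g/mol.

201.27 g/mol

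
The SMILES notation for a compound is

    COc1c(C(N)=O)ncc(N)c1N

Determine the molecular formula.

Walk through each heavy atom and fill implicit hydrogens from standard valence (C 4, N 3, O 2, S 2, halogen 1); for lowercase aromatic atoms, an aromatic c carries 1 H when it has two neighbours and 0 H with three, and aromatic n carries 0 H:
  atom 1: C, bond orders sum to 1 (valence 4) → 3 H
  atom 2: O, bond orders sum to 2 (valence 2) → 0 H
  atom 3: aromatic c, 3 neighbours → 0 H
  atom 4: aromatic c, 3 neighbours → 0 H
  atom 5: C, bond orders sum to 4 (valence 4) → 0 H
  atom 6: N, bond orders sum to 1 (valence 3) → 2 H
  atom 7: O, bond orders sum to 2 (valence 2) → 0 H
  atom 8: aromatic n, 2 neighbours → 0 H
  atom 9: aromatic c, 2 neighbours → 1 H
  atom 10: aromatic c, 3 neighbours → 0 H
  atom 11: N, bond orders sum to 1 (valence 3) → 2 H
  atom 12: aromatic c, 3 neighbours → 0 H
  atom 13: N, bond orders sum to 1 (valence 3) → 2 H
Totals → C:7, H:10, N:4, O:2.
In Hill order: C7H10N4O2.

C7H10N4O2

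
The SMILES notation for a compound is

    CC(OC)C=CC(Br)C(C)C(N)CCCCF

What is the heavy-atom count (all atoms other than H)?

Every atom symbol written in the SMILES (organic subset) is one heavy atom; implicit H are not written.
Heavy atoms by element → Br:1, C:13, F:1, N:1, O:1.
Total: 17.

17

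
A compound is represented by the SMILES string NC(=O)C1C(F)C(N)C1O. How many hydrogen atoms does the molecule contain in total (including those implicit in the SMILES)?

9

Walk through each heavy atom and fill implicit hydrogens from standard valence (C 4, N 3, O 2, S 2, halogen 1):
  atom 1: N, bond orders sum to 1 (valence 3) → 2 H
  atom 2: C, bond orders sum to 4 (valence 4) → 0 H
  atom 3: O, bond orders sum to 2 (valence 2) → 0 H
  atom 4: C, bond orders sum to 3 (valence 4) → 1 H
  atom 5: C, bond orders sum to 3 (valence 4) → 1 H
  atom 6: F (halogen, monovalent) → 0 H
  atom 7: C, bond orders sum to 3 (valence 4) → 1 H
  atom 8: N, bond orders sum to 1 (valence 3) → 2 H
  atom 9: C, bond orders sum to 3 (valence 4) → 1 H
  atom 10: O, bond orders sum to 1 (valence 2) → 1 H
Total hydrogens: 9.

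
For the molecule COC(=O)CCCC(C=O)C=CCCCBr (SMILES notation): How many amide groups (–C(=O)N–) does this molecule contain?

0

Scan the SMILES for the amide motif — none present.
Groups that are present: 1 aldehyde, 1 alkene, 1 ester.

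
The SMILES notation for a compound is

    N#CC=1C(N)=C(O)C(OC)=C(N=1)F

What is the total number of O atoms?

Scan the SMILES for O atoms (remember two-letter symbols like Cl and Br are single atoms).
Oxygen count: 2.

2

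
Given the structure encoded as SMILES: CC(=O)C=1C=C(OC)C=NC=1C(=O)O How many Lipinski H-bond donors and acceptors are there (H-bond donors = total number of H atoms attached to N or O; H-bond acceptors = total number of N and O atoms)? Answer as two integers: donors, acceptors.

1, 5

Donors: find every N or O and count the H atoms it carries.
  atom 3 (O): bond orders sum to 2 → 0 H
  atom 7 (O): bond orders sum to 2 → 0 H
  atom 10 (N): bond orders sum to 3 → 0 H
  atom 13 (O): bond orders sum to 2 → 0 H
  atom 14 (O): bond orders sum to 1 → 1 H
Lipinski HBD = 1.
Acceptors: N atoms = 1, O atoms = 4 → HBA = 5.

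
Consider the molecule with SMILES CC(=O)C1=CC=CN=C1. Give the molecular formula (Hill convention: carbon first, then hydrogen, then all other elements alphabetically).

C7H7NO

Walk through each heavy atom and fill implicit hydrogens from standard valence (C 4, N 3, O 2, S 2, halogen 1):
  atom 1: C, bond orders sum to 1 (valence 4) → 3 H
  atom 2: C, bond orders sum to 4 (valence 4) → 0 H
  atom 3: O, bond orders sum to 2 (valence 2) → 0 H
  atom 4: C, bond orders sum to 4 (valence 4) → 0 H
  atom 5: C, bond orders sum to 3 (valence 4) → 1 H
  atom 6: C, bond orders sum to 3 (valence 4) → 1 H
  atom 7: C, bond orders sum to 3 (valence 4) → 1 H
  atom 8: N, bond orders sum to 3 (valence 3) → 0 H
  atom 9: C, bond orders sum to 3 (valence 4) → 1 H
Totals → C:7, H:7, N:1, O:1.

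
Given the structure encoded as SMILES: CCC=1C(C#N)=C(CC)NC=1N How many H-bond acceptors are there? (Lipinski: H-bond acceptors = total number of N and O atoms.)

3

N atoms: 3; O atoms: 0.
Lipinski HBA = 3 + 0 = 3.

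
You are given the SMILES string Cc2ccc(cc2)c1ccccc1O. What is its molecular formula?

C13H12O

Walk through each heavy atom and fill implicit hydrogens from standard valence (C 4, N 3, O 2, S 2, halogen 1); for lowercase aromatic atoms, an aromatic c carries 1 H when it has two neighbours and 0 H with three, and aromatic n carries 0 H:
  atom 1: C, bond orders sum to 1 (valence 4) → 3 H
  atom 2: aromatic c, 3 neighbours → 0 H
  atom 3: aromatic c, 2 neighbours → 1 H
  atom 4: aromatic c, 2 neighbours → 1 H
  atom 5: aromatic c, 3 neighbours → 0 H
  atom 6: aromatic c, 2 neighbours → 1 H
  atom 7: aromatic c, 2 neighbours → 1 H
  atom 8: aromatic c, 3 neighbours → 0 H
  atom 9: aromatic c, 2 neighbours → 1 H
  atom 10: aromatic c, 2 neighbours → 1 H
  atom 11: aromatic c, 2 neighbours → 1 H
  atom 12: aromatic c, 2 neighbours → 1 H
  atom 13: aromatic c, 3 neighbours → 0 H
  atom 14: O, bond orders sum to 1 (valence 2) → 1 H
Totals → C:13, H:12, O:1.
In Hill order: C13H12O.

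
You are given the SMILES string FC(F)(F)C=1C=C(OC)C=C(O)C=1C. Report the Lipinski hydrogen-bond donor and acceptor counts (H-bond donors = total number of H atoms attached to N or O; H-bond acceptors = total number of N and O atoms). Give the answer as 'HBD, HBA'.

1, 2

Donors: find every N or O and count the H atoms it carries.
  atom 8 (O): bond orders sum to 2 → 0 H
  atom 12 (O): bond orders sum to 1 → 1 H
Lipinski HBD = 1.
Acceptors: N atoms = 0, O atoms = 2 → HBA = 2.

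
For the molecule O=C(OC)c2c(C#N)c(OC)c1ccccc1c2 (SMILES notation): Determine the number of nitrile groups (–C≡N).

The nitrile motif appears at heavy-atom position 7 in the SMILES.
Other groups present: 1 ester, 1 ether.
Nitrile count: 1.

1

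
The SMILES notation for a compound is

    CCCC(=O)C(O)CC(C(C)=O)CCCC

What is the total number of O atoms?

3

Scan the SMILES for O atoms (remember two-letter symbols like Cl and Br are single atoms).
Oxygen count: 3.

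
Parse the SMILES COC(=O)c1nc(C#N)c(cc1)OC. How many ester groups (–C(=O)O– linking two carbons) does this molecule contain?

1

The ester motif appears at heavy-atom position 3 in the SMILES.
Other groups present: 1 ether, 1 nitrile.
Ester count: 1.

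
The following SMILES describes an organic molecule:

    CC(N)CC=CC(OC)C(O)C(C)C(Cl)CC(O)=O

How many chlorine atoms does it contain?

1

Scan the SMILES for Cl atoms (remember two-letter symbols like Cl and Br are single atoms).
Chlorine count: 1.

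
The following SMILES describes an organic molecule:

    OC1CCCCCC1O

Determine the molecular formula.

C7H14O2

Walk through each heavy atom and fill implicit hydrogens from standard valence (C 4, N 3, O 2, S 2, halogen 1):
  atom 1: O, bond orders sum to 1 (valence 2) → 1 H
  atom 2: C, bond orders sum to 3 (valence 4) → 1 H
  atom 3: C, bond orders sum to 2 (valence 4) → 2 H
  atom 4: C, bond orders sum to 2 (valence 4) → 2 H
  atom 5: C, bond orders sum to 2 (valence 4) → 2 H
  atom 6: C, bond orders sum to 2 (valence 4) → 2 H
  atom 7: C, bond orders sum to 2 (valence 4) → 2 H
  atom 8: C, bond orders sum to 3 (valence 4) → 1 H
  atom 9: O, bond orders sum to 1 (valence 2) → 1 H
Totals → C:7, H:14, O:2.
In Hill order: C7H14O2.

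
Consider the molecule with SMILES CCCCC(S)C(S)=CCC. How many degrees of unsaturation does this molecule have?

Molecular formula: C9H18S2.
DoU = (2C + 2 + N − H − X) / 2, where X is the halogen count and O/S are ignored.
    = (2·9 + 2 + 0 − 18 − 0) / 2 = 2 / 2 = 1.

1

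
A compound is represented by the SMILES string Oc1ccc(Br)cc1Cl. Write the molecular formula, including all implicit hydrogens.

Walk through each heavy atom and fill implicit hydrogens from standard valence (C 4, N 3, O 2, S 2, halogen 1); for lowercase aromatic atoms, an aromatic c carries 1 H when it has two neighbours and 0 H with three, and aromatic n carries 0 H:
  atom 1: O, bond orders sum to 1 (valence 2) → 1 H
  atom 2: aromatic c, 3 neighbours → 0 H
  atom 3: aromatic c, 2 neighbours → 1 H
  atom 4: aromatic c, 2 neighbours → 1 H
  atom 5: aromatic c, 3 neighbours → 0 H
  atom 6: Br (halogen, monovalent) → 0 H
  atom 7: aromatic c, 2 neighbours → 1 H
  atom 8: aromatic c, 3 neighbours → 0 H
  atom 9: Cl (halogen, monovalent) → 0 H
Totals → C:6, H:4, Br:1, Cl:1, O:1.
In Hill order: C6H4BrClO.

C6H4BrClO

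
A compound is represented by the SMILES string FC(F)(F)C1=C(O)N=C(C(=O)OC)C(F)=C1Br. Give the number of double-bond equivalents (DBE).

Molecular formula: C8H4BrF4NO3.
DoU = (2C + 2 + N − H − X) / 2, where X is the halogen count and O/S are ignored.
    = (2·8 + 2 + 1 − 4 − 5) / 2 = 10 / 2 = 5.

5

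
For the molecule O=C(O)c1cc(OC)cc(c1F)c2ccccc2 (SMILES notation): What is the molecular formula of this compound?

C14H11FO3

Walk through each heavy atom and fill implicit hydrogens from standard valence (C 4, N 3, O 2, S 2, halogen 1); for lowercase aromatic atoms, an aromatic c carries 1 H when it has two neighbours and 0 H with three, and aromatic n carries 0 H:
  atom 1: O, bond orders sum to 2 (valence 2) → 0 H
  atom 2: C, bond orders sum to 4 (valence 4) → 0 H
  atom 3: O, bond orders sum to 1 (valence 2) → 1 H
  atom 4: aromatic c, 3 neighbours → 0 H
  atom 5: aromatic c, 2 neighbours → 1 H
  atom 6: aromatic c, 3 neighbours → 0 H
  atom 7: O, bond orders sum to 2 (valence 2) → 0 H
  atom 8: C, bond orders sum to 1 (valence 4) → 3 H
  atom 9: aromatic c, 2 neighbours → 1 H
  atom 10: aromatic c, 3 neighbours → 0 H
  atom 11: aromatic c, 3 neighbours → 0 H
  atom 12: F (halogen, monovalent) → 0 H
  atom 13: aromatic c, 3 neighbours → 0 H
  atom 14: aromatic c, 2 neighbours → 1 H
  atom 15: aromatic c, 2 neighbours → 1 H
  atom 16: aromatic c, 2 neighbours → 1 H
  atom 17: aromatic c, 2 neighbours → 1 H
  atom 18: aromatic c, 2 neighbours → 1 H
Totals → C:14, H:11, F:1, O:3.
In Hill order: C14H11FO3.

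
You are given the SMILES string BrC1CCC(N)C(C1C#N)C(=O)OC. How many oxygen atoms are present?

Scan the SMILES for O atoms (remember two-letter symbols like Cl and Br are single atoms).
Oxygen count: 2.

2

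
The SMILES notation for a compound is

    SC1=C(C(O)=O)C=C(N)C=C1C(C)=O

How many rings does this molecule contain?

In SMILES, each pair of matching ring-closure digits denotes one ring-closing bond; the number of such bonds equals the number of independent rings.
Ring-closure bonds here: 1.

1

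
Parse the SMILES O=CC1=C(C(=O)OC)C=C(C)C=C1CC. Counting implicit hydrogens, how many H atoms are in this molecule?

14

Walk through each heavy atom and fill implicit hydrogens from standard valence (C 4, N 3, O 2, S 2, halogen 1):
  atom 1: O, bond orders sum to 2 (valence 2) → 0 H
  atom 2: C, bond orders sum to 3 (valence 4) → 1 H
  atom 3: C, bond orders sum to 4 (valence 4) → 0 H
  atom 4: C, bond orders sum to 4 (valence 4) → 0 H
  atom 5: C, bond orders sum to 4 (valence 4) → 0 H
  atom 6: O, bond orders sum to 2 (valence 2) → 0 H
  atom 7: O, bond orders sum to 2 (valence 2) → 0 H
  atom 8: C, bond orders sum to 1 (valence 4) → 3 H
  atom 9: C, bond orders sum to 3 (valence 4) → 1 H
  atom 10: C, bond orders sum to 4 (valence 4) → 0 H
  atom 11: C, bond orders sum to 1 (valence 4) → 3 H
  atom 12: C, bond orders sum to 3 (valence 4) → 1 H
  atom 13: C, bond orders sum to 4 (valence 4) → 0 H
  atom 14: C, bond orders sum to 2 (valence 4) → 2 H
  atom 15: C, bond orders sum to 1 (valence 4) → 3 H
Total hydrogens: 14.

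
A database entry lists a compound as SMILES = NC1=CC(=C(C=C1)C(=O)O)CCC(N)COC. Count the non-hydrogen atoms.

Every atom symbol written in the SMILES (organic subset) is one heavy atom; implicit H are not written.
Heavy atoms by element → C:12, N:2, O:3.
Total: 17.

17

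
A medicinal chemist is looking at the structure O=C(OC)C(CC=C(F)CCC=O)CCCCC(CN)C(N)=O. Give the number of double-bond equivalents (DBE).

4

Molecular formula: C16H27FN2O4.
DoU = (2C + 2 + N − H − X) / 2, where X is the halogen count and O/S are ignored.
    = (2·16 + 2 + 2 − 27 − 1) / 2 = 8 / 2 = 4.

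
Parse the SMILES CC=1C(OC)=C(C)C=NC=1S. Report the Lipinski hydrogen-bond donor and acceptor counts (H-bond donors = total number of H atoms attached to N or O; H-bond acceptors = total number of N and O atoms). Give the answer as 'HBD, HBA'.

Donors: find every N or O and count the H atoms it carries.
  atom 4 (O): bond orders sum to 2 → 0 H
  atom 9 (N): bond orders sum to 3 → 0 H
Lipinski HBD = 0.
Acceptors: N atoms = 1, O atoms = 1 → HBA = 2.

0, 2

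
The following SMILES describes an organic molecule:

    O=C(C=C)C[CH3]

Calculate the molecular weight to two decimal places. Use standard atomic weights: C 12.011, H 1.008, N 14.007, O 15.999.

First, the molecular formula is C5H8O (counting implicit H from valence).
  C: 5 × 12.011 = 60.055
  H: 8 × 1.008 = 8.064
  O: 1 × 15.999 = 15.999
Sum: 5×12.011 + 8×1.008 + 1×15.999 = 84.118 → 84.12 g/mol.

84.12 g/mol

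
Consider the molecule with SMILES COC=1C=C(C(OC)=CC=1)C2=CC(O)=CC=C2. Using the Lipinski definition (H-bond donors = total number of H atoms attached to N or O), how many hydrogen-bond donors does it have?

Donors: find every N or O and count the H atoms it carries.
  atom 2 (O): bond orders sum to 2 → 0 H
  atom 7 (O): bond orders sum to 2 → 0 H
  atom 14 (O): bond orders sum to 1 → 1 H
Lipinski HBD = 1.

1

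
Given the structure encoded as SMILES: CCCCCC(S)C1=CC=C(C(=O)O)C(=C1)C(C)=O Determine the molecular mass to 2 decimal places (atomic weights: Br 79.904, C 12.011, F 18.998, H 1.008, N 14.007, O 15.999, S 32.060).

280.38 g/mol

First, the molecular formula is C15H20O3S (counting implicit H from valence).
  C: 15 × 12.011 = 180.165
  H: 20 × 1.008 = 20.160
  O: 3 × 15.999 = 47.997
  S: 1 × 32.060 = 32.060
Sum: 15×12.011 + 20×1.008 + 3×15.999 + 1×32.060 = 280.382 → 280.38 g/mol.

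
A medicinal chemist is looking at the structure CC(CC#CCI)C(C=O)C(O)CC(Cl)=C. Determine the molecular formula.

Walk through each heavy atom and fill implicit hydrogens from standard valence (C 4, N 3, O 2, S 2, halogen 1):
  atom 1: C, bond orders sum to 1 (valence 4) → 3 H
  atom 2: C, bond orders sum to 3 (valence 4) → 1 H
  atom 3: C, bond orders sum to 2 (valence 4) → 2 H
  atom 4: C, bond orders sum to 4 (valence 4) → 0 H
  atom 5: C, bond orders sum to 4 (valence 4) → 0 H
  atom 6: C, bond orders sum to 2 (valence 4) → 2 H
  atom 7: I (halogen, monovalent) → 0 H
  atom 8: C, bond orders sum to 3 (valence 4) → 1 H
  atom 9: C, bond orders sum to 3 (valence 4) → 1 H
  atom 10: O, bond orders sum to 2 (valence 2) → 0 H
  atom 11: C, bond orders sum to 3 (valence 4) → 1 H
  atom 12: O, bond orders sum to 1 (valence 2) → 1 H
  atom 13: C, bond orders sum to 2 (valence 4) → 2 H
  atom 14: C, bond orders sum to 4 (valence 4) → 0 H
  atom 15: Cl (halogen, monovalent) → 0 H
  atom 16: C, bond orders sum to 2 (valence 4) → 2 H
Totals → C:12, H:16, Cl:1, I:1, O:2.

C12H16ClIO2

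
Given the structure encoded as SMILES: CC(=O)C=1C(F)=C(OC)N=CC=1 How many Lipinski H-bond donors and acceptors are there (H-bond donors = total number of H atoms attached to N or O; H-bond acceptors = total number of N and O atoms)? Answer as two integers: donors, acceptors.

0, 3

Donors: find every N or O and count the H atoms it carries.
  atom 3 (O): bond orders sum to 2 → 0 H
  atom 8 (O): bond orders sum to 2 → 0 H
  atom 10 (N): bond orders sum to 3 → 0 H
Lipinski HBD = 0.
Acceptors: N atoms = 1, O atoms = 2 → HBA = 3.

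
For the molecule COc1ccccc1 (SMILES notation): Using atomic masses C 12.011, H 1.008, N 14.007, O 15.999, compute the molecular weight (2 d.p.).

First, the molecular formula is C7H8O (counting implicit H from valence).
  C: 7 × 12.011 = 84.077
  H: 8 × 1.008 = 8.064
  O: 1 × 15.999 = 15.999
Sum: 7×12.011 + 8×1.008 + 1×15.999 = 108.140 → 108.14 g/mol.

108.14 g/mol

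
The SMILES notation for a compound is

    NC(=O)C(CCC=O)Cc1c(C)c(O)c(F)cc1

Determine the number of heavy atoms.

Every atom symbol written in the SMILES (organic subset) is one heavy atom; implicit H are not written.
Heavy atoms by element → C:13, F:1, N:1, O:3.
Total: 18.

18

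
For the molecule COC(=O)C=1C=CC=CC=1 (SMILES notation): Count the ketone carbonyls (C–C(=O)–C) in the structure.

Scan the SMILES for the ketone motif — none present.
Groups that are present: 1 ester.

0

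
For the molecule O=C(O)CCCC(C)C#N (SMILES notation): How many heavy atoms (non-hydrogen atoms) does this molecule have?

Every atom symbol written in the SMILES (organic subset) is one heavy atom; implicit H are not written.
Heavy atoms by element → C:7, N:1, O:2.
Total: 10.

10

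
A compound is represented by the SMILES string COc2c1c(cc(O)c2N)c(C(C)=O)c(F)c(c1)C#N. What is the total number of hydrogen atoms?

11

Walk through each heavy atom and fill implicit hydrogens from standard valence (C 4, N 3, O 2, S 2, halogen 1); for lowercase aromatic atoms, an aromatic c carries 1 H when it has two neighbours and 0 H with three, and aromatic n carries 0 H:
  atom 1: C, bond orders sum to 1 (valence 4) → 3 H
  atom 2: O, bond orders sum to 2 (valence 2) → 0 H
  atom 3: aromatic c, 3 neighbours → 0 H
  atom 4: aromatic c, 3 neighbours → 0 H
  atom 5: aromatic c, 3 neighbours → 0 H
  atom 6: aromatic c, 2 neighbours → 1 H
  atom 7: aromatic c, 3 neighbours → 0 H
  atom 8: O, bond orders sum to 1 (valence 2) → 1 H
  atom 9: aromatic c, 3 neighbours → 0 H
  atom 10: N, bond orders sum to 1 (valence 3) → 2 H
  atom 11: aromatic c, 3 neighbours → 0 H
  atom 12: C, bond orders sum to 4 (valence 4) → 0 H
  atom 13: C, bond orders sum to 1 (valence 4) → 3 H
  atom 14: O, bond orders sum to 2 (valence 2) → 0 H
  atom 15: aromatic c, 3 neighbours → 0 H
  atom 16: F (halogen, monovalent) → 0 H
  atom 17: aromatic c, 3 neighbours → 0 H
  atom 18: aromatic c, 2 neighbours → 1 H
  atom 19: C, bond orders sum to 4 (valence 4) → 0 H
  atom 20: N, bond orders sum to 3 (valence 3) → 0 H
Total hydrogens: 11.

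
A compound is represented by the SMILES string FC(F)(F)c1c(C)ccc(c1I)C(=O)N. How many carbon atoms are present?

9

Count every carbon token in the SMILES (each C, including those in ring-closure positions and inside branches).
Carbon count: 9.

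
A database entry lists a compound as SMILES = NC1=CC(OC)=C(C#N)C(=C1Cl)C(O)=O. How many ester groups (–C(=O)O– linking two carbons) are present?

0

Scan the SMILES for the ester motif — none present.
Groups that are present: 1 carboxylic acid, 1 ether, 1 nitrile, 1 primary amine.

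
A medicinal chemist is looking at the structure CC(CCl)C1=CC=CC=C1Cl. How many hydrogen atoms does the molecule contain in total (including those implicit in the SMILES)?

10

Walk through each heavy atom and fill implicit hydrogens from standard valence (C 4, N 3, O 2, S 2, halogen 1):
  atom 1: C, bond orders sum to 1 (valence 4) → 3 H
  atom 2: C, bond orders sum to 3 (valence 4) → 1 H
  atom 3: C, bond orders sum to 2 (valence 4) → 2 H
  atom 4: Cl (halogen, monovalent) → 0 H
  atom 5: C, bond orders sum to 4 (valence 4) → 0 H
  atom 6: C, bond orders sum to 3 (valence 4) → 1 H
  atom 7: C, bond orders sum to 3 (valence 4) → 1 H
  atom 8: C, bond orders sum to 3 (valence 4) → 1 H
  atom 9: C, bond orders sum to 3 (valence 4) → 1 H
  atom 10: C, bond orders sum to 4 (valence 4) → 0 H
  atom 11: Cl (halogen, monovalent) → 0 H
Total hydrogens: 10.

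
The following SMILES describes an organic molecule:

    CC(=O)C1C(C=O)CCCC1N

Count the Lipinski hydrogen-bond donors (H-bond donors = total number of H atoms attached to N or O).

Donors: find every N or O and count the H atoms it carries.
  atom 3 (O): bond orders sum to 2 → 0 H
  atom 7 (O): bond orders sum to 2 → 0 H
  atom 12 (N): bond orders sum to 1 → 2 H
Lipinski HBD = 2.

2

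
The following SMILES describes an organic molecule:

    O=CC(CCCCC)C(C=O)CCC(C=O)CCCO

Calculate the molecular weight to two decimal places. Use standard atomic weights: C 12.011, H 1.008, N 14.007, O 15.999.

284.40 g/mol

First, the molecular formula is C16H28O4 (counting implicit H from valence).
  C: 16 × 12.011 = 192.176
  H: 28 × 1.008 = 28.224
  O: 4 × 15.999 = 63.996
Sum: 16×12.011 + 28×1.008 + 4×15.999 = 284.396 → 284.40 g/mol.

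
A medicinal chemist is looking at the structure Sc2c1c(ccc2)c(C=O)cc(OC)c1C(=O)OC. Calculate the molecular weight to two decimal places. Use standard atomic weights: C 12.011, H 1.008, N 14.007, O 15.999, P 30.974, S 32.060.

276.31 g/mol

First, the molecular formula is C14H12O4S (counting implicit H from valence).
  C: 14 × 12.011 = 168.154
  H: 12 × 1.008 = 12.096
  O: 4 × 15.999 = 63.996
  S: 1 × 32.060 = 32.060
Sum: 14×12.011 + 12×1.008 + 4×15.999 + 1×32.060 = 276.306 → 276.31 g/mol.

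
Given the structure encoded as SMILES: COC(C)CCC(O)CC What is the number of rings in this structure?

0

In SMILES, each pair of matching ring-closure digits denotes one ring-closing bond; the number of such bonds equals the number of independent rings.
Ring-closure bonds here: 0.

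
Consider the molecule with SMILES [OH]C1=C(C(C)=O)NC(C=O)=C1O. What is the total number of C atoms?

Count every carbon token in the SMILES (each C, including those in ring-closure positions and inside branches).
Carbon count: 7.

7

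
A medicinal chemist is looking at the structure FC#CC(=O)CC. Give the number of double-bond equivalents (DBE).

Molecular formula: C5H5FO.
DoU = (2C + 2 + N − H − X) / 2, where X is the halogen count and O/S are ignored.
    = (2·5 + 2 + 0 − 5 − 1) / 2 = 6 / 2 = 3.

3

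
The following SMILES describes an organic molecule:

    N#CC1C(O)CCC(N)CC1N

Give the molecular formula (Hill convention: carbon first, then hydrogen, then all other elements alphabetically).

Walk through each heavy atom and fill implicit hydrogens from standard valence (C 4, N 3, O 2, S 2, halogen 1):
  atom 1: N, bond orders sum to 3 (valence 3) → 0 H
  atom 2: C, bond orders sum to 4 (valence 4) → 0 H
  atom 3: C, bond orders sum to 3 (valence 4) → 1 H
  atom 4: C, bond orders sum to 3 (valence 4) → 1 H
  atom 5: O, bond orders sum to 1 (valence 2) → 1 H
  atom 6: C, bond orders sum to 2 (valence 4) → 2 H
  atom 7: C, bond orders sum to 2 (valence 4) → 2 H
  atom 8: C, bond orders sum to 3 (valence 4) → 1 H
  atom 9: N, bond orders sum to 1 (valence 3) → 2 H
  atom 10: C, bond orders sum to 2 (valence 4) → 2 H
  atom 11: C, bond orders sum to 3 (valence 4) → 1 H
  atom 12: N, bond orders sum to 1 (valence 3) → 2 H
Totals → C:8, H:15, N:3, O:1.

C8H15N3O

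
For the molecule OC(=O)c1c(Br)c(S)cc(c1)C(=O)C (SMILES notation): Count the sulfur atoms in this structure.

1

Scan the SMILES for S atoms (remember two-letter symbols like Cl and Br are single atoms).
Sulfur count: 1.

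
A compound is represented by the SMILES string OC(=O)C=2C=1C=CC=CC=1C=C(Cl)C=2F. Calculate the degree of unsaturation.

8

Molecular formula: C11H6ClFO2.
DoU = (2C + 2 + N − H − X) / 2, where X is the halogen count and O/S are ignored.
    = (2·11 + 2 + 0 − 6 − 2) / 2 = 16 / 2 = 8.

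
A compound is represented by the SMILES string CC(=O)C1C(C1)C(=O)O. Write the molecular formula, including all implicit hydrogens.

C6H8O3

Walk through each heavy atom and fill implicit hydrogens from standard valence (C 4, N 3, O 2, S 2, halogen 1):
  atom 1: C, bond orders sum to 1 (valence 4) → 3 H
  atom 2: C, bond orders sum to 4 (valence 4) → 0 H
  atom 3: O, bond orders sum to 2 (valence 2) → 0 H
  atom 4: C, bond orders sum to 3 (valence 4) → 1 H
  atom 5: C, bond orders sum to 3 (valence 4) → 1 H
  atom 6: C, bond orders sum to 2 (valence 4) → 2 H
  atom 7: C, bond orders sum to 4 (valence 4) → 0 H
  atom 8: O, bond orders sum to 2 (valence 2) → 0 H
  atom 9: O, bond orders sum to 1 (valence 2) → 1 H
Totals → C:6, H:8, O:3.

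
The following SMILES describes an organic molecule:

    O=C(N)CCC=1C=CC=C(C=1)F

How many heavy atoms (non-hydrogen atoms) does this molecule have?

Every atom symbol written in the SMILES (organic subset) is one heavy atom; implicit H are not written.
Heavy atoms by element → C:9, F:1, N:1, O:1.
Total: 12.

12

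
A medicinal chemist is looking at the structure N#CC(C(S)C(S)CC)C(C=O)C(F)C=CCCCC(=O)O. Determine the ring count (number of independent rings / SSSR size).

In SMILES, each pair of matching ring-closure digits denotes one ring-closing bond; the number of such bonds equals the number of independent rings.
Ring-closure bonds here: 0.

0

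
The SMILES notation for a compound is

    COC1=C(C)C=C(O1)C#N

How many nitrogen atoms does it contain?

1

Scan the SMILES for N atoms (remember two-letter symbols like Cl and Br are single atoms).
Nitrogen count: 1.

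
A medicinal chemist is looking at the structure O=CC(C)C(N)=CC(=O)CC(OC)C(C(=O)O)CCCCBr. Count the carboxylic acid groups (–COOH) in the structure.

The carboxylic acid motif appears at heavy-atom position 15 in the SMILES.
Other groups present: 1 aldehyde, 1 alkene, 1 ether, 1 ketone, 1 primary amine.
Carboxylic acid count: 1.

1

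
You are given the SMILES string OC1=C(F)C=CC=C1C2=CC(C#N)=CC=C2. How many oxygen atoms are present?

Scan the SMILES for O atoms (remember two-letter symbols like Cl and Br are single atoms).
Oxygen count: 1.

1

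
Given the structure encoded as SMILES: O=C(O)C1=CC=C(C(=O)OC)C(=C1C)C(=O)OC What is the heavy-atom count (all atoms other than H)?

Every atom symbol written in the SMILES (organic subset) is one heavy atom; implicit H are not written.
Heavy atoms by element → C:12, O:6.
Total: 18.

18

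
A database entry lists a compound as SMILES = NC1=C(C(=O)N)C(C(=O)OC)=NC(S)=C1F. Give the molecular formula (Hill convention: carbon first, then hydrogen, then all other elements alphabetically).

C8H8FN3O3S

Walk through each heavy atom and fill implicit hydrogens from standard valence (C 4, N 3, O 2, S 2, halogen 1):
  atom 1: N, bond orders sum to 1 (valence 3) → 2 H
  atom 2: C, bond orders sum to 4 (valence 4) → 0 H
  atom 3: C, bond orders sum to 4 (valence 4) → 0 H
  atom 4: C, bond orders sum to 4 (valence 4) → 0 H
  atom 5: O, bond orders sum to 2 (valence 2) → 0 H
  atom 6: N, bond orders sum to 1 (valence 3) → 2 H
  atom 7: C, bond orders sum to 4 (valence 4) → 0 H
  atom 8: C, bond orders sum to 4 (valence 4) → 0 H
  atom 9: O, bond orders sum to 2 (valence 2) → 0 H
  atom 10: O, bond orders sum to 2 (valence 2) → 0 H
  atom 11: C, bond orders sum to 1 (valence 4) → 3 H
  atom 12: N, bond orders sum to 3 (valence 3) → 0 H
  atom 13: C, bond orders sum to 4 (valence 4) → 0 H
  atom 14: S, bond orders sum to 1 (valence 2) → 1 H
  atom 15: C, bond orders sum to 4 (valence 4) → 0 H
  atom 16: F (halogen, monovalent) → 0 H
Totals → C:8, H:8, F:1, N:3, O:3, S:1.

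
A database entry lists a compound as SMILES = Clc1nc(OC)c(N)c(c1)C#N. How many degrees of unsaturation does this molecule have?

6

Molecular formula: C7H6ClN3O.
DoU = (2C + 2 + N − H − X) / 2, where X is the halogen count and O/S are ignored.
    = (2·7 + 2 + 3 − 6 − 1) / 2 = 12 / 2 = 6.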